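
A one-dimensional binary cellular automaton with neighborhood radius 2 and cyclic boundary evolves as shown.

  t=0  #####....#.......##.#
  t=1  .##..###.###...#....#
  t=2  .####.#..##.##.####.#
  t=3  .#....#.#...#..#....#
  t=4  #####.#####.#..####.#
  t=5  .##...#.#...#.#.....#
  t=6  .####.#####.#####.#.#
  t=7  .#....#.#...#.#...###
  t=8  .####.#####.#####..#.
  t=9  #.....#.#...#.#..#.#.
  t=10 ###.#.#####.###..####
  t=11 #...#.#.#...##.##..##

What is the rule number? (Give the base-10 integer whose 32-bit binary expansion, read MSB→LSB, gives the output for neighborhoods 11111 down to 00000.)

  ##### -> #   bit 31 = 1  t=0,i=1
  ####. -> .   bit 30 = 0  t=0,i=3
  ###.# -> .   bit 29 = 0  t=1,i=7
  ###.. -> .   bit 28 = 0  t=0,i=4
  ##.## -> .   bit 27 = 0  t=0,i=19
  ##.#. -> .   bit 26 = 0  t=2,i=5
  ##..# -> #   bit 25 = 1  t=1,i=3
  ##... -> #   bit 24 = 1  t=0,i=5
  #.### -> #   bit 23 = 1  t=0,i=20
  #.##. -> #   bit 22 = 1  t=1,i=1
  #.#.# -> #   bit 21 = 1  t=2,i=20
  #.#.. -> #   bit 20 = 1  t=2,i=6
  #..## -> #   bit 19 = 1  t=1,i=4
  #..#. -> .   bit 18 = 0  t=3,i=14
  #...# -> #   bit 17 = 1  t=1,i=13
  #.... -> #   bit 16 = 1  t=0,i=6
  .#### -> .   bit 15 = 0  t=0,i=0
  .###. -> #   bit 14 = 1  t=1,i=6
  .##.# -> .   bit 13 = 0  t=0,i=18
  .##.. -> #   bit 12 = 1  t=1,i=2
  .#.## -> .   bit 11 = 0  t=1,i=0
  .#.#. -> #   bit 10 = 1  t=3,i=0
  .#..# -> .   bit 9 = 0  t=2,i=7
  .#... -> #   bit 8 = 1  t=0,i=10
  ..### -> .   bit 7 = 0  t=1,i=5
  ..##. -> .   bit 6 = 0  t=0,i=17
  ..#.# -> #   bit 5 = 1  t=1,i=20
  ..#.. -> #   bit 4 = 1  t=0,i=9
  ...## -> .   bit 3 = 0  t=0,i=16
  ...#. -> .   bit 2 = 0  t=0,i=8
  ....# -> #   bit 1 = 1  t=0,i=7
  ..... -> .   bit 0 = 0  t=0,i=12
  bits 10000011111110110101010100110010 = 2214286642

2214286642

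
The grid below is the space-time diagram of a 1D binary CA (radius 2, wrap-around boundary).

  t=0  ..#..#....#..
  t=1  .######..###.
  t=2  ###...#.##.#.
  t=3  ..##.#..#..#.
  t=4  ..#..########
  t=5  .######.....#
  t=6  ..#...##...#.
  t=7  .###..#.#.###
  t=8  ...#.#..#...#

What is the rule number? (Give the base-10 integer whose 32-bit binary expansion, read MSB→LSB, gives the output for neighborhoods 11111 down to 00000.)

830243796

  #####|.  b31=0 t=1,i=3
  ####.|.  b30=0 t=1,i=5
  ###.#|#  b29=1 t=7,i=12
  ###..|#  b28=1 t=1,i=6
  ##.##|.  b27=0 t=7,i=0
  ##.#.|.  b26=0 t=2,i=10
  ##..#|.  b25=0 t=1,i=7
  ##...|#  b24=1 t=2,i=3
  #.###|.  b23=0 t=2,i=0
  #.##.|#  b22=1 t=2,i=8
  #.#.#|#  b21=1 t=2,i=11
  #.#..|#  b20=1 t=3,i=5
  #..##|#  b19=1 t=1,i=0
  #..#.|#  b18=1 t=0,i=4
  #...#|.  b17=0 t=2,i=4
  #....|.  b16=0 t=0,i=7
  .####|#  b15=1 t=1,i=2
  .###.|.  b14=0 t=1,i=10
  .##.#|.  b13=0 t=2,i=9
  .##..|.  b12=0 t=6,i=7
  .#.##|.  b11=0 t=2,i=7
  .#.#.|.  b10=0 t=7,i=7
  .#..#|#  b9=1 t=0,i=3
  .#...|#  b8=1 t=0,i=6
  ..###|#  b7=1 t=1,i=1
  ..##.|#  b6=1 t=3,i=2
  ..#.#|.  b5=0 t=2,i=6
  ..#..|#  b4=1 t=0,i=2
  ...##|.  b3=0 t=3,i=1
  ...#.|#  b2=1 t=0,i=1
  ....#|.  b1=0 t=0,i=0
  .....|.  b0=0 t=5,i=9
  bits 00110001011111001000001111010100 = 830243796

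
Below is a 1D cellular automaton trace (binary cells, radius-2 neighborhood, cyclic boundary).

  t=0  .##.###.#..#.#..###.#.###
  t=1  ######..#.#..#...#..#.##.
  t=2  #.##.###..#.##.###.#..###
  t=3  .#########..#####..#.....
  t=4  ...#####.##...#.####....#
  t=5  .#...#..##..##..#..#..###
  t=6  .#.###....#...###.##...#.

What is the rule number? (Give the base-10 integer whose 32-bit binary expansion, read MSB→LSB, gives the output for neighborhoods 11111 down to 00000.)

  nb #####: next=#  (t=1,i=2, bit31=1)
  nb ####.: next=.  (t=1,i=4, bit30=0)
  nb ###.#: next=.  (t=0,i=6, bit29=0)
  nb ###..: next=#  (t=1,i=5, bit28=1)
  nb ##.##: next=#  (t=0,i=0, bit27=1)
  nb ##.#.: next=.  (t=0,i=7, bit26=0)
  nb ##..#: next=#  (t=1,i=6, bit25=1)
  nb ##...: next=.  (t=4,i=11, bit24=0)
  nb #.###: next=#  (t=0,i=4, bit23=1)
  nb #.##.: next=#  (t=0,i=1, bit22=1)
  nb #.#.#: next=#  (t=0,i=20, bit21=1)
  nb #.#..: next=#  (t=0,i=8, bit20=1)
  nb #..##: next=.  (t=0,i=15, bit19=0)
  nb #..#.: next=#  (t=0,i=10, bit18=1)
  nb #...#: next=#  (t=1,i=15, bit17=1)
  nb #....: next=.  (t=3,i=21, bit16=0)
  nb .####: next=.  (t=1,i=1, bit15=0)
  nb .###.: next=#  (t=0,i=5, bit14=1)
  nb .##.#: next=#  (t=0,i=2, bit13=1)
  nb .##..: next=.  (t=4,i=10, bit12=0)
  nb .#.##: next=.  (t=0,i=21, bit11=0)
  nb .#.#.: next=.  (t=0,i=12, bit10=0)
  nb .#..#: next=.  (t=0,i=9, bit9=0)
  nb .#...: next=.  (t=1,i=14, bit8=0)
  nb ..###: next=.  (t=0,i=16, bit7=0)
  nb ..##.: next=.  (t=5,i=8, bit6=0)
  nb ..#.#: next=.  (t=0,i=11, bit5=0)
  nb ..#..: next=#  (t=1,i=13, bit4=1)
  nb ...##: next=.  (t=3,i=0, bit3=0)
  nb ...#.: next=#  (t=1,i=16, bit2=1)
  nb ....#: next=#  (t=3,i=24, bit1=1)
  nb .....: next=.  (t=3,i=22, bit0=0)
  bits 10011010111101100110000000010110 = 2599837718

2599837718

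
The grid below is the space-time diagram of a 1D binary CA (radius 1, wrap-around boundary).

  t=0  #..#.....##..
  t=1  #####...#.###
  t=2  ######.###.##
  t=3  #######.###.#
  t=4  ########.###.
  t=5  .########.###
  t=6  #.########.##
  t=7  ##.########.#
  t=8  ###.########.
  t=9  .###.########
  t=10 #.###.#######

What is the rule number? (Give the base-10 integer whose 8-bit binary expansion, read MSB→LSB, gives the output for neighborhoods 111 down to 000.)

246

  [7] ### => #  t=1,i=0
  [6] ##. => #  t=0,i=10
  [5] #.# => #  t=1,i=9
  [4] #.. => #  t=0,i=1
  [3] .## => .  t=0,i=9
  [2] .#. => #  t=0,i=0
  [1] ..# => #  t=0,i=2
  [0] ... => .  t=0,i=5
  bits 11110110 = 246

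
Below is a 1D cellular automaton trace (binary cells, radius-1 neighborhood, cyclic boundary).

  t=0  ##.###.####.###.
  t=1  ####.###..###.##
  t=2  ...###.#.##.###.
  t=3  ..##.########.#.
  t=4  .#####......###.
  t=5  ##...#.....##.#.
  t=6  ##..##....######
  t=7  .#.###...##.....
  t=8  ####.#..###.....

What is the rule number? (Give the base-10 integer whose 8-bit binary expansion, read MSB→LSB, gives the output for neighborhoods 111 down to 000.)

  ###|.  b7=0 t=0,i=4
  ##.|#  b6=1 t=0,i=1
  #.#|#  b5=1 t=0,i=2
  #..|.  b4=0 t=1,i=8
  .##|#  b3=1 t=0,i=0
  .#.|#  b2=1 t=2,i=7
  ..#|#  b1=1 t=1,i=9
  ...|.  b0=0 t=2,i=0
  bits 01101110 = 110

110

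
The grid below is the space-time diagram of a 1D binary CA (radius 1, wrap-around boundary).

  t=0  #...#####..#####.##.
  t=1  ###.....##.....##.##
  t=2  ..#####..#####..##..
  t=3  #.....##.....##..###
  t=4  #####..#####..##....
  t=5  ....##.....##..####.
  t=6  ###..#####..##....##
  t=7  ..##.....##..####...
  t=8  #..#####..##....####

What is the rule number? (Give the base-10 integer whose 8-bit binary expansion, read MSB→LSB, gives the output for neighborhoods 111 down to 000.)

  [7] ### => .  t=0,i=5
  [6] ##. => #  t=0,i=8
  [5] #.# => #  t=0,i=16
  [4] #.. => #  t=0,i=1
  [3] .## => .  t=0,i=4
  [2] .#. => #  t=0,i=0
  [1] ..# => .  t=0,i=3
  [0] ... => #  t=0,i=2
  bits 01110101 = 117

117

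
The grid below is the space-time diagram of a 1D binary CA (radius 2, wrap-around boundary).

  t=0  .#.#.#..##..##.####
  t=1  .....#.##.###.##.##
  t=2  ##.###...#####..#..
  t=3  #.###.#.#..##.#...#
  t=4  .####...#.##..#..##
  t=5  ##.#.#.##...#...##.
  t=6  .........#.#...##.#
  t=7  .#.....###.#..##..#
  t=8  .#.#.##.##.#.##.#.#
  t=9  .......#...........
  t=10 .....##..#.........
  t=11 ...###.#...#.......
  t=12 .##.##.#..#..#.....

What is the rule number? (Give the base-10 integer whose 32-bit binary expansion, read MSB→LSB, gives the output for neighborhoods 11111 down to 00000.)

3952689262

  [31] ##### => #  t=2,i=11
  [30] ####. => #  t=0,i=17
  [29] ###.# => #  t=0,i=18
  [28] ###.. => .  t=2,i=5
  [27] ##.## => #  t=0,i=14
  [26] ##.#. => .  t=0,i=0
  [25] ##..# => #  t=0,i=10
  [24] ##... => #  t=1,i=0
  [23] #.### => #  t=0,i=15
  [22] #.##. => .  t=1,i=7
  [21] #.#.# => .  t=0,i=1
  [20] #.#.. => #  t=0,i=5
  [19] #..## => #  t=0,i=7
  [18] #..#. => .  t=2,i=15
  [17] #...# => .  t=2,i=7
  [16] #.... => #  t=1,i=1
  [15] .#### => .  t=0,i=16
  [14] .###. => #  t=1,i=11
  [13] .##.# => .  t=0,i=13
  [12] .##.. => .  t=0,i=9
  [11] .#.## => .  t=1,i=6
  [10] .#.#. => .  t=0,i=2
  [9] .#..# => .  t=0,i=6
  [8] .#... => .  t=3,i=15
  [7] ..### => .  t=2,i=9
  [6] ..##. => #  t=0,i=8
  [5] ..#.# => #  t=1,i=5
  [4] ..#.. => .  t=2,i=16
  [3] ...## => #  t=2,i=8
  [2] ...#. => #  t=1,i=4
  [1] ....# => #  t=1,i=3
  [0] ..... => .  t=1,i=2
  bits 11101011100110010100000001101110 = 3952689262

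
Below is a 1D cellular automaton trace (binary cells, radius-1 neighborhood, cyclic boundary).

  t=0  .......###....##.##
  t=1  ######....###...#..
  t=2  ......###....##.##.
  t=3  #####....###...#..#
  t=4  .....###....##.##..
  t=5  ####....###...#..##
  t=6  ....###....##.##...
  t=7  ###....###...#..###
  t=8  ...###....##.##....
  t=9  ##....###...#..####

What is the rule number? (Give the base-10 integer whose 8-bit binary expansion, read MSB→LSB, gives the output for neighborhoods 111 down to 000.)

  [7] ### => .  t=0,i=8
  [6] ##. => .  t=0,i=9
  [5] #.# => #  t=0,i=16
  [4] #.. => #  t=0,i=0
  [3] .## => .  t=0,i=7
  [2] .#. => #  t=1,i=16
  [1] ..# => .  t=0,i=6
  [0] ... => #  t=0,i=1
  bits 00110101 = 53

53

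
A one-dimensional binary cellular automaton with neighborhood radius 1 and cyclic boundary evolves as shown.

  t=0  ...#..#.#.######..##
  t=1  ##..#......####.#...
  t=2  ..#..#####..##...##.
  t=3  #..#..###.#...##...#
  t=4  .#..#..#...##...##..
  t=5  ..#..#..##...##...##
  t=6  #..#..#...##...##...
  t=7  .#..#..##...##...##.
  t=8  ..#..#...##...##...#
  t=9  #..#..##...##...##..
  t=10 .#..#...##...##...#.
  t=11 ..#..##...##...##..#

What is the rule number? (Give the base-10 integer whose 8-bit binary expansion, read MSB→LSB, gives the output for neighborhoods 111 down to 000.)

  ###|#  b7=1 t=0,i=11
  ##.|.  b6=0 t=0,i=15
  #.#|.  b5=0 t=0,i=7
  #..|#  b4=1 t=0,i=0
  .##|.  b3=0 t=0,i=10
  .#.|.  b2=0 t=0,i=3
  ..#|.  b1=0 t=0,i=2
  ...|#  b0=1 t=0,i=1
  bits 10010001 = 145

145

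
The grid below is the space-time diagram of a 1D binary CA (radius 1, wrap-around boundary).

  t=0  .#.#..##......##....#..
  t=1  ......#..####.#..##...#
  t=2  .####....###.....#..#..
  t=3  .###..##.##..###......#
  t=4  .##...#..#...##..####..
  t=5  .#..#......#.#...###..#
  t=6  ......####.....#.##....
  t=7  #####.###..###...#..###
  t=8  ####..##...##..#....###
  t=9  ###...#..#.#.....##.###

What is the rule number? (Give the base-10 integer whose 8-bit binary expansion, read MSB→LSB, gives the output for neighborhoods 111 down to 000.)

137

  ###|#  b7=1 t=1,i=10
  ##.|.  b6=0 t=0,i=7
  #.#|.  b5=0 t=0,i=2
  #..|.  b4=0 t=0,i=4
  .##|#  b3=1 t=0,i=6
  .#.|.  b2=0 t=0,i=1
  ..#|.  b1=0 t=0,i=0
  ...|#  b0=1 t=0,i=9
  bits 10001001 = 137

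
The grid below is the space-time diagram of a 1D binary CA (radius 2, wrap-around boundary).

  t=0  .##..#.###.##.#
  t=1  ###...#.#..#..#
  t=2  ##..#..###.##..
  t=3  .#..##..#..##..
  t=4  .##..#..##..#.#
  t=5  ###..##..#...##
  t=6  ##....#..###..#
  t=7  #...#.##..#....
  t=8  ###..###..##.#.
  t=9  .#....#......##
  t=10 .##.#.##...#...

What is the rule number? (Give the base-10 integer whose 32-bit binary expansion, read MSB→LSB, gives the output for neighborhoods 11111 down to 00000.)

  [31] ##### => #  t=5,i=0
  [30] ####. => #  t=1,i=1
  [29] ###.# => .  t=0,i=9
  [28] ###.. => .  t=1,i=2
  [27] ##.## => .  t=0,i=10
  [26] ##.#. => .  t=0,i=13
  [25] ##..# => .  t=0,i=3
  [24] ##... => .  t=1,i=3
  [23] #.### => .  t=0,i=7
  [22] #.##. => #  t=0,i=1
  [21] #.#.# => #  t=0,i=14
  [20] #.#.. => #  t=1,i=8
  [19] #..## => .  t=1,i=13
  [18] #..#. => .  t=0,i=4
  [17] #...# => #  t=1,i=4
  [16] #.... => .  t=6,i=3
  [15] .#### => #  t=1,i=0
  [14] .###. => #  t=0,i=8
  [13] .##.# => .  t=0,i=12
  [12] .##.. => #  t=0,i=2
  [11] .#.## => #  t=0,i=0
  [10] .#.#. => #  t=1,i=7
  [9] .#..# => #  t=1,i=9
  [8] .#... => #  t=5,i=10
  [7] ..### => .  t=1,i=14
  [6] ..##. => .  t=2,i=0
  [5] ..#.# => .  t=0,i=5
  [4] ..#.. => #  t=1,i=11
  [3] ...## => .  t=5,i=12
  [2] ...#. => .  t=1,i=5
  [1] ....# => #  t=6,i=4
  [0] ..... => .  t=9,i=9
  bits 11000000011100101101111100010010 = 3228753682

3228753682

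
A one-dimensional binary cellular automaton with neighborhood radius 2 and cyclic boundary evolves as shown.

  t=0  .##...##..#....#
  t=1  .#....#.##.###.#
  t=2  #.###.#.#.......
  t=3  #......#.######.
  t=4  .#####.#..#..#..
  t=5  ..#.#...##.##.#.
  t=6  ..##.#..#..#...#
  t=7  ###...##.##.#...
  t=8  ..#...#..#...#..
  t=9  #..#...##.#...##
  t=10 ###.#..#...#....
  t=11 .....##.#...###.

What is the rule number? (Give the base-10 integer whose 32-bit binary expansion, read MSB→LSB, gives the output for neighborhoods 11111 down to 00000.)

  nb #####: next=.  (t=3,i=11, bit31=0)
  nb ####.: next=#  (t=3,i=13, bit30=1)
  nb ###.#: next=.  (t=1,i=13, bit29=0)
  nb ###..: next=#  (t=7,i=2, bit28=1)
  nb ##.##: next=.  (t=1,i=10, bit27=0)
  nb ##.#.: next=.  (t=1,i=14, bit26=0)
  nb ##..#: next=#  (t=0,i=8, bit25=1)
  nb ##...: next=.  (t=0,i=3, bit24=0)
  nb #.###: next=.  (t=1,i=11, bit23=0)
  nb #.##.: next=#  (t=0,i=1, bit22=1)
  nb #.#.#: next=.  (t=1,i=15, bit21=0)
  nb #.#..: next=.  (t=1,i=1, bit20=0)
  nb #..##: next=#  (t=6,i=1, bit19=1)
  nb #..#.: next=#  (t=0,i=9, bit18=1)
  nb #...#: next=.  (t=0,i=4, bit17=0)
  nb #....: next=#  (t=0,i=12, bit16=1)
  nb .####: next=#  (t=3,i=10, bit15=1)
  nb .###.: next=.  (t=1,i=12, bit14=0)
  nb .##.#: next=.  (t=1,i=9, bit13=0)
  nb .##..: next=.  (t=0,i=2, bit12=0)
  nb .#.##: next=.  (t=0,i=0, bit11=0)
  nb .#.#.: next=#  (t=1,i=0, bit10=1)
  nb .#..#: next=#  (t=4,i=8, bit9=1)
  nb .#...: next=#  (t=0,i=11, bit8=1)
  nb ..###: next=.  (t=4,i=1, bit7=0)
  nb ..##.: next=#  (t=0,i=6, bit6=1)
  nb ..#.#: next=#  (t=0,i=15, bit5=1)
  nb ..#..: next=.  (t=0,i=10, bit4=0)
  nb ...##: next=.  (t=0,i=5, bit3=0)
  nb ...#.: next=.  (t=0,i=14, bit2=0)
  nb ....#: next=#  (t=0,i=13, bit1=1)
  nb .....: next=#  (t=2,i=11, bit0=1)
  bits 01010010010011011000011101100011 = 1380812643

1380812643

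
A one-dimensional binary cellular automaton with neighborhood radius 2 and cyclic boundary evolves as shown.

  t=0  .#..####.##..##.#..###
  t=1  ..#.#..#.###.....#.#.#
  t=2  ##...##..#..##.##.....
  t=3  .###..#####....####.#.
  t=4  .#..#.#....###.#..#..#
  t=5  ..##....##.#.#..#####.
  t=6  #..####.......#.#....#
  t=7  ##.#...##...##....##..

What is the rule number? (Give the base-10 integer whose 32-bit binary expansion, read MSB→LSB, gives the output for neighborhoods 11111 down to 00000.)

  #####|.  b31=0 t=3,i=8
  ####.|.  b30=0 t=0,i=6
  ###.#|#  b29=1 t=0,i=7
  ###..|.  b28=0 t=1,i=11
  ##.##|.  b27=0 t=0,i=8
  ##.#.|.  b26=0 t=0,i=0
  ##..#|#  b25=1 t=0,i=11
  ##...|#  b24=1 t=1,i=12
  #.###|#  b23=1 t=1,i=9
  #.##.|#  b22=1 t=0,i=9
  #.#.#|.  b21=0 t=1,i=19
  #.#..|.  b20=0 t=0,i=1
  #..##|.  b19=0 t=0,i=3
  #..#.|#  b18=1 t=1,i=1
  #...#|#  b17=1 t=2,i=3
  #....|#  b16=1 t=1,i=13
  .####|.  b15=0 t=0,i=5
  .###.|.  b14=0 t=0,i=20
  .##.#|.  b13=0 t=0,i=14
  .##..|#  b12=1 t=0,i=10
  .#.##|.  b11=0 t=1,i=8
  .#.#.|.  b10=0 t=1,i=3
  .#..#|#  b9=1 t=0,i=2
  .#...|.  b8=0 t=4,i=7
  ..###|#  b7=1 t=0,i=4
  ..##.|.  b6=0 t=0,i=13
  ..#.#|.  b5=0 t=1,i=2
  ..#..|#  b4=1 t=2,i=9
  ...##|.  b3=0 t=2,i=4
  ...#.|#  b2=1 t=1,i=16
  ....#|#  b1=1 t=1,i=15
  .....|.  b0=0 t=1,i=14
  bits 00100011110001110001001010010110 = 600248982

600248982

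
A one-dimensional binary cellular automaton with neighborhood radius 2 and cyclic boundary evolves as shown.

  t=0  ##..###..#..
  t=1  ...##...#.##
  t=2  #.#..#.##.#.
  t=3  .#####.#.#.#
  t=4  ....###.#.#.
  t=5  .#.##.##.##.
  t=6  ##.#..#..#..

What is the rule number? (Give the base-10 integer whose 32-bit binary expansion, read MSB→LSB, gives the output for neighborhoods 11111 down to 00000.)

1700529837

  [31] ##### => .  t=3,i=3
  [30] ####. => #  t=3,i=4
  [29] ###.# => #  t=3,i=5
  [28] ###.. => .  t=0,i=6
  [27] ##.## => .  t=5,i=5
  [26] ##.#. => #  t=2,i=9
  [25] ##..# => .  t=0,i=2
  [24] ##... => #  t=1,i=0
  [23] #.### => .  t=3,i=1
  [22] #.##. => #  t=1,i=10
  [21] #.#.# => .  t=2,i=0
  [20] #.#.. => #  t=2,i=2
  [19] #..## => #  t=0,i=3
  [18] #..#. => #  t=0,i=8
  [17] #...# => .  t=1,i=1
  [16] #.... => .  t=4,i=0
  [15] .#### => .  t=3,i=2
  [14] .###. => .  t=0,i=5
  [13] .##.# => .  t=2,i=8
  [12] .##.. => .  t=0,i=1
  [11] .#.## => .  t=1,i=9
  [10] .#.#. => #  t=2,i=1
  [9] .#..# => #  t=0,i=10
  [8] .#... => .  t=4,i=11
  [7] ..### => #  t=0,i=4
  [6] ..##. => .  t=0,i=0
  [5] ..#.# => #  t=1,i=8
  [4] ..#.. => .  t=0,i=9
  [3] ...## => #  t=1,i=2
  [2] ...#. => #  t=1,i=7
  [1] ....# => .  t=4,i=2
  [0] ..... => #  t=4,i=1
  bits 01100101010111000000011010101101 = 1700529837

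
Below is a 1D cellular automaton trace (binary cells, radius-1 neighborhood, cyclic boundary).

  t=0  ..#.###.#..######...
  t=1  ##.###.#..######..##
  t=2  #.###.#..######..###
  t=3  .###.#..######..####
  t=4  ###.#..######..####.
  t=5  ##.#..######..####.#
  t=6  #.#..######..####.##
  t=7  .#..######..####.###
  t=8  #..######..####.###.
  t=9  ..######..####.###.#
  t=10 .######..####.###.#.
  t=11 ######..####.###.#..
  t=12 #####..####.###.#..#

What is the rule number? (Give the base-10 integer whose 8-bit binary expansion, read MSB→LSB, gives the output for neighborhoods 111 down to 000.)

171

  ### -> #   bit 7 = 1  t=0,i=5
  ##. -> .   bit 6 = 0  t=0,i=6
  #.# -> #   bit 5 = 1  t=0,i=3
  #.. -> .   bit 4 = 0  t=0,i=9
  .## -> #   bit 3 = 1  t=0,i=4
  .#. -> .   bit 2 = 0  t=0,i=2
  ..# -> #   bit 1 = 1  t=0,i=1
  ... -> #   bit 0 = 1  t=0,i=0
  bits 10101011 = 171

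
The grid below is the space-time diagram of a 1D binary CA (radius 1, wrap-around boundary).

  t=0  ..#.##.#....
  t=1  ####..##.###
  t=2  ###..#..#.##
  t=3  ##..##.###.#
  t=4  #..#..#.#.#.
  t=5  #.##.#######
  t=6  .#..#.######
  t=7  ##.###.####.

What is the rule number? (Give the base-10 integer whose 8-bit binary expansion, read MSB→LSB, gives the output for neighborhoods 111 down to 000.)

  nb ###: next=#  (t=1,i=0, bit7=1)
  nb ##.: next=.  (t=0,i=5, bit6=0)
  nb #.#: next=#  (t=0,i=3, bit5=1)
  nb #..: next=.  (t=0,i=8, bit4=0)
  nb .##: next=.  (t=0,i=4, bit3=0)
  nb .#.: next=#  (t=0,i=2, bit2=1)
  nb ..#: next=#  (t=0,i=1, bit1=1)
  nb ...: next=#  (t=0,i=0, bit0=1)
  bits 10100111 = 167

167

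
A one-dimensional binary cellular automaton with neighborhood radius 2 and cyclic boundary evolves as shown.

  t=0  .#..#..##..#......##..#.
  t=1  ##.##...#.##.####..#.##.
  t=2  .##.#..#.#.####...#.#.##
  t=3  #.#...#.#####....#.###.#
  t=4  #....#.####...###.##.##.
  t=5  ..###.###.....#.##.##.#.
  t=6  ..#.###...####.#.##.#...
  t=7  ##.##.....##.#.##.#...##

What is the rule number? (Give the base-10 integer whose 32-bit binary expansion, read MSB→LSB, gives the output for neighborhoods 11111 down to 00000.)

  ##### -> #   bit 31 = 1  t=3,i=10
  ####. -> .   bit 30 = 0  t=1,i=15
  ###.# -> #   bit 29 = 1  t=3,i=21
  ###.. -> .   bit 28 = 0  t=1,i=16
  ##.## -> #   bit 27 = 1  t=1,i=2
  ##.#. -> .   bit 26 = 0  t=2,i=3
  ##..# -> .   bit 25 = 0  t=0,i=9
  ##... -> .   bit 24 = 0  t=1,i=5
  #.### -> #   bit 23 = 1  t=1,i=13
  #.##. -> .   bit 22 = 0  t=1,i=0
  #.#.# -> #   bit 21 = 1  t=2,i=9
  #.#.. -> .   bit 20 = 0  t=2,i=4
  #..## -> .   bit 19 = 0  t=0,i=6
  #..#. -> #   bit 18 = 1  t=0,i=0
  #...# -> .   bit 17 = 0  t=1,i=6
  #.... -> #   bit 16 = 1  t=0,i=13
  .#### -> #   bit 15 = 1  t=1,i=14
  .###. -> .   bit 14 = 0  t=3,i=20
  .##.# -> #   bit 13 = 1  t=1,i=1
  .##.. -> #   bit 12 = 1  t=0,i=8
  .#.## -> #   bit 11 = 1  t=1,i=9
  .#.#. -> #   bit 10 = 1  t=2,i=8
  .#..# -> .   bit 9 = 0  t=0,i=2
  .#... -> .   bit 8 = 0  t=0,i=12
  ..### -> #   bit 7 = 1  t=4,i=14
  ..##. -> .   bit 6 = 0  t=0,i=7
  ..#.# -> .   bit 5 = 0  t=1,i=8
  ..#.. -> #   bit 4 = 1  t=0,i=1
  ...## -> .   bit 3 = 0  t=0,i=17
  ...#. -> #   bit 2 = 1  t=1,i=7
  ....# -> #   bit 1 = 1  t=0,i=16
  ..... -> #   bit 0 = 1  t=0,i=14
  bits 10101000101001011011110010010111 = 2829434007

2829434007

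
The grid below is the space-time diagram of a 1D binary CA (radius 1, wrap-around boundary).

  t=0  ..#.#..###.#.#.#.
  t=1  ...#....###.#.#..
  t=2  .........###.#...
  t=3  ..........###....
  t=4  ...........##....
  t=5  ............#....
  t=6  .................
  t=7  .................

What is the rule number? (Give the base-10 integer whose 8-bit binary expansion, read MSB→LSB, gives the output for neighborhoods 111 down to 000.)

  [7] ### => #  t=0,i=8
  [6] ##. => #  t=0,i=9
  [5] #.# => #  t=0,i=3
  [4] #.. => .  t=0,i=5
  [3] .## => .  t=0,i=7
  [2] .#. => .  t=0,i=2
  [1] ..# => .  t=0,i=1
  [0] ... => .  t=0,i=0
  bits 11100000 = 224

224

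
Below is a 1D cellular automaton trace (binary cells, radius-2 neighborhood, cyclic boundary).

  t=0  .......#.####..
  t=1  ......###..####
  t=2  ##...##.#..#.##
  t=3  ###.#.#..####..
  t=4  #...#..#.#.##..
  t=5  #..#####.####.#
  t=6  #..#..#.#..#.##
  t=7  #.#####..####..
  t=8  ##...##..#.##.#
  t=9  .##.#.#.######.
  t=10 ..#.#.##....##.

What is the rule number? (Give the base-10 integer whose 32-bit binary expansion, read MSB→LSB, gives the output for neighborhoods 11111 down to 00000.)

  [31] ##### => .  t=5,i=5
  [30] ####. => #  t=0,i=11
  [29] ###.# => .  t=3,i=2
  [28] ###.. => #  t=0,i=12
  [27] ##.## => #  t=5,i=8
  [26] ##.#. => .  t=2,i=7
  [25] ##..# => .  t=1,i=9
  [24] ##... => #  t=0,i=13
  [23] #.### => .  t=0,i=9
  [22] #.##. => #  t=4,i=11
  [21] #.#.# => #  t=3,i=4
  [20] #.#.. => .  t=2,i=8
  [19] #..## => .  t=1,i=10
  [18] #..#. => #  t=2,i=10
  [17] #...# => .  t=2,i=3
  [16] #.... => #  t=0,i=14
  [15] .#### => .  t=0,i=10
  [14] .###. => .  t=1,i=7
  [13] .##.# => #  t=2,i=6
  [12] .##.. => #  t=4,i=12
  [11] .#.## => #  t=0,i=8
  [10] .#.#. => .  t=3,i=5
  [9] .#..# => #  t=2,i=9
  [8] .#... => .  t=4,i=1
  [7] ..### => #  t=1,i=6
  [6] ..##. => .  t=2,i=5
  [5] ..#.# => #  t=0,i=7
  [4] ..#.. => #  t=4,i=0
  [3] ...## => #  t=1,i=5
  [2] ...#. => #  t=0,i=6
  [1] ....# => .  t=0,i=5
  [0] ..... => .  t=0,i=0
  bits 01011001011001010011101010111100 = 1499806396

1499806396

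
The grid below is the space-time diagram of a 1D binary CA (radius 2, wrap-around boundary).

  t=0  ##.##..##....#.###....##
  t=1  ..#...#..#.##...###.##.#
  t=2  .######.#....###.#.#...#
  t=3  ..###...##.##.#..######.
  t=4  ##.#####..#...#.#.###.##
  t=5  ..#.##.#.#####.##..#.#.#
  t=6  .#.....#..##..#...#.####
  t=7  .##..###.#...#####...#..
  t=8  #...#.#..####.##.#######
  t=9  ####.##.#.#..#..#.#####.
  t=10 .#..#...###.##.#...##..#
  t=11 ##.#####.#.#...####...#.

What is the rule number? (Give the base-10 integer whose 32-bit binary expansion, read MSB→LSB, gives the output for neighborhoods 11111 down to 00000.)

2571027742

  ##### -> #   bit 31 = 1  t=2,i=3
  ####. -> .   bit 30 = 0  t=0,i=0
  ###.# -> .   bit 29 = 0  t=0,i=1
  ###.. -> #   bit 28 = 1  t=0,i=17
  ##.## -> #   bit 27 = 1  t=0,i=2
  ##.#. -> .   bit 26 = 0  t=1,i=22
  ##..# -> .   bit 25 = 0  t=0,i=5
  ##... -> #   bit 24 = 1  t=0,i=9
  #.### -> .   bit 23 = 0  t=0,i=15
  #.##. -> .   bit 22 = 0  t=0,i=3
  #.#.# -> #   bit 21 = 1  t=2,i=17
  #.#.. -> #   bit 20 = 1  t=1,i=23
  #..## -> #   bit 19 = 1  t=0,i=6
  #..#. -> #   bit 18 = 1  t=1,i=1
  #...# -> #   bit 17 = 1  t=1,i=4
  #.... -> .   bit 16 = 0  t=0,i=10
  .#### -> #   bit 15 = 1  t=0,i=23
  .###. -> #   bit 14 = 1  t=0,i=16
  .##.# -> .   bit 13 = 0  t=1,i=21
  .##.. -> .   bit 12 = 0  t=0,i=4
  .#.## -> .   bit 11 = 0  t=0,i=14
  .#.#. -> #   bit 10 = 1  t=2,i=18
  .#..# -> .   bit 9 = 0  t=1,i=0
  .#... -> #   bit 8 = 1  t=1,i=3
  ..### -> .   bit 7 = 0  t=0,i=22
  ..##. -> .   bit 6 = 0  t=0,i=7
  ..#.# -> .   bit 5 = 0  t=0,i=13
  ..#.. -> #   bit 4 = 1  t=1,i=2
  ...## -> #   bit 3 = 1  t=0,i=21
  ...#. -> #   bit 2 = 1  t=0,i=12
  ....# -> #   bit 1 = 1  t=0,i=11
  ..... -> .   bit 0 = 0  t=6,i=4
  bits 10011001001111101100010100011110 = 2571027742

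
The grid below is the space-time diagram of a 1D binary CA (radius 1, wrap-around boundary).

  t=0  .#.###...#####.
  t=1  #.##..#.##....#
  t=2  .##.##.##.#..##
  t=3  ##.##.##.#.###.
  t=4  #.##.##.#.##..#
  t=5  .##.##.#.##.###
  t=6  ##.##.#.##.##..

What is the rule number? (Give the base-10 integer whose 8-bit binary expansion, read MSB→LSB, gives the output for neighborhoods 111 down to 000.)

58

  nb ###: next=.  (t=0,i=4, bit7=0)
  nb ##.: next=.  (t=0,i=5, bit6=0)
  nb #.#: next=#  (t=0,i=2, bit5=1)
  nb #..: next=#  (t=0,i=6, bit4=1)
  nb .##: next=#  (t=0,i=3, bit3=1)
  nb .#.: next=.  (t=0,i=1, bit2=0)
  nb ..#: next=#  (t=0,i=0, bit1=1)
  nb ...: next=.  (t=0,i=7, bit0=0)
  bits 00111010 = 58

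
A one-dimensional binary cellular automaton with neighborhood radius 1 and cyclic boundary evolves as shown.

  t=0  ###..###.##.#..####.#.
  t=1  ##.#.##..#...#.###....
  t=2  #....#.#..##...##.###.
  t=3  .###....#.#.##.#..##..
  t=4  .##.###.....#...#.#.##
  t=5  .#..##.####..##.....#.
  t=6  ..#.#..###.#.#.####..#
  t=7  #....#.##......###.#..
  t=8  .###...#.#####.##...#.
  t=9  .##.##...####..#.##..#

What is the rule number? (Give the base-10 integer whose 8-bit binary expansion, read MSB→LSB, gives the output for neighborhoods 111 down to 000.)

  ### -> #   bit 7 = 1  t=0,i=1
  ##. -> .   bit 6 = 0  t=0,i=2
  #.# -> .   bit 5 = 0  t=0,i=8
  #.. -> #   bit 4 = 1  t=0,i=3
  .## -> #   bit 3 = 1  t=0,i=0
  .#. -> .   bit 2 = 0  t=0,i=12
  ..# -> .   bit 1 = 0  t=0,i=4
  ... -> #   bit 0 = 1  t=1,i=11
  bits 10011001 = 153

153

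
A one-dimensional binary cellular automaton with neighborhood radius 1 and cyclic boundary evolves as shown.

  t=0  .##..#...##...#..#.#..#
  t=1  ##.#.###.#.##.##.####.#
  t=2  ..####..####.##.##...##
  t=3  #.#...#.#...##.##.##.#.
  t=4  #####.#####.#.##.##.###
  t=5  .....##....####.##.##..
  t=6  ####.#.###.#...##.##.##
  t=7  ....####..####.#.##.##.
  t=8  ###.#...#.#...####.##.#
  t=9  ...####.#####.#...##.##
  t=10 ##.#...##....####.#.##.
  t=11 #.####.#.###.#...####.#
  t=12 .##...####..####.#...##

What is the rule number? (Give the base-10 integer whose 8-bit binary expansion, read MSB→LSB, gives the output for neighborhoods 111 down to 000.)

61

  [7] ### => .  t=1,i=0
  [6] ##. => .  t=0,i=2
  [5] #.# => #  t=0,i=0
  [4] #.. => #  t=0,i=3
  [3] .## => #  t=0,i=1
  [2] .#. => #  t=0,i=5
  [1] ..# => .  t=0,i=4
  [0] ... => #  t=0,i=7
  bits 00111101 = 61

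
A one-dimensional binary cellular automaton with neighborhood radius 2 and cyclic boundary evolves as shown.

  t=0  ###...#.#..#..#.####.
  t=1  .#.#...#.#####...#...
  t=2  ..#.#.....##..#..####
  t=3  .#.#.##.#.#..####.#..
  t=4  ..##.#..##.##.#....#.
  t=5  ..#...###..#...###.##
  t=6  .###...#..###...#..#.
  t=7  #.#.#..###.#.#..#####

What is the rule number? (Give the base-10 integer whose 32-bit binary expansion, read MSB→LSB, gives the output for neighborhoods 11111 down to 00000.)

2171455314

  ##### -> #   bit 31 = 1  t=1,i=11
  ####. -> .   bit 30 = 0  t=0,i=18
  ###.# -> .   bit 29 = 0  t=0,i=19
  ###.. -> .   bit 28 = 0  t=0,i=2
  ##.## -> .   bit 27 = 0  t=0,i=20
  ##.#. -> .   bit 26 = 0  t=3,i=7
  ##..# -> .   bit 25 = 0  t=2,i=0
  ##... -> #   bit 24 = 1  t=0,i=3
  #.### -> .   bit 23 = 0  t=0,i=0
  #.##. -> #   bit 22 = 1  t=3,i=5
  #.#.# -> #   bit 21 = 1  t=3,i=3
  #.#.. -> .   bit 20 = 0  t=0,i=8
  #..## -> #   bit 19 = 1  t=2,i=16
  #..#. -> #   bit 18 = 1  t=0,i=10
  #...# -> .   bit 17 = 0  t=0,i=4
  #.... -> #   bit 16 = 1  t=1,i=19
  .#### -> #   bit 15 = 1  t=0,i=17
  .###. -> #   bit 14 = 1  t=0,i=1
  .##.# -> .   bit 13 = 0  t=3,i=6
  .##.. -> .   bit 12 = 0  t=2,i=11
  .#.## -> .   bit 11 = 0  t=0,i=15
  .#.#. -> #   bit 10 = 1  t=0,i=7
  .#..# -> #   bit 9 = 1  t=0,i=9
  .#... -> #   bit 8 = 1  t=1,i=4
  ..### -> .   bit 7 = 0  t=2,i=17
  ..##. -> #   bit 6 = 1  t=2,i=10
  ..#.# -> .   bit 5 = 0  t=0,i=6
  ..#.. -> #   bit 4 = 1  t=0,i=11
  ...## -> .   bit 3 = 0  t=2,i=9
  ...#. -> .   bit 2 = 0  t=0,i=5
  ....# -> #   bit 1 = 1  t=1,i=20
  ..... -> .   bit 0 = 0  t=2,i=7
  bits 10000001011011011100011101010010 = 2171455314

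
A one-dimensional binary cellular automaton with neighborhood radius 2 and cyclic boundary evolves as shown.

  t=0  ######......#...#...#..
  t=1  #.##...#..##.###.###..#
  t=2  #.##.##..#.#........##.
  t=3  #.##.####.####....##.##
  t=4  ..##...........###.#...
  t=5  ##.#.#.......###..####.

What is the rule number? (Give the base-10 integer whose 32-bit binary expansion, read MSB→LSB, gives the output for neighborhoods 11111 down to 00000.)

2256483726

  nb #####: next=#  (t=0,i=2, bit31=1)
  nb ####.: next=.  (t=0,i=4, bit30=0)
  nb ###.#: next=.  (t=1,i=15, bit29=0)
  nb ###..: next=.  (t=0,i=5, bit28=0)
  nb ##.##: next=.  (t=1,i=1, bit27=0)
  nb ##.#.: next=#  (t=2,i=22, bit26=1)
  nb ##..#: next=#  (t=1,i=20, bit25=1)
  nb ##...: next=.  (t=0,i=6, bit24=0)
  nb #.###: next=.  (t=1,i=13, bit23=0)
  nb #.##.: next=#  (t=1,i=2, bit22=1)
  nb #.#.#: next=#  (t=2,i=0, bit21=1)
  nb #.#..: next=#  (t=2,i=11, bit20=1)
  nb #..##: next=#  (t=0,i=22, bit19=1)
  nb #..#.: next=#  (t=2,i=8, bit18=1)
  nb #...#: next=#  (t=0,i=14, bit17=1)
  nb #....: next=#  (t=0,i=7, bit16=1)
  nb .####: next=.  (t=0,i=1, bit15=0)
  nb .###.: next=.  (t=1,i=14, bit14=0)
  nb .##.#: next=#  (t=1,i=0, bit13=1)
  nb .##..: next=#  (t=1,i=3, bit12=1)
  nb .#.##: next=.  (t=2,i=1, bit11=0)
  nb .#.#.: next=#  (t=2,i=10, bit10=1)
  nb .#..#: next=.  (t=0,i=21, bit9=0)
  nb .#...: next=#  (t=0,i=13, bit8=1)
  nb ..###: next=#  (t=0,i=0, bit7=1)
  nb ..##.: next=.  (t=1,i=10, bit6=0)
  nb ..#.#: next=.  (t=2,i=9, bit5=0)
  nb ..#..: next=.  (t=0,i=12, bit4=0)
  nb ...##: next=#  (t=2,i=19, bit3=1)
  nb ...#.: next=#  (t=0,i=11, bit2=1)
  nb ....#: next=#  (t=0,i=10, bit1=1)
  nb .....: next=.  (t=0,i=8, bit0=0)
  bits 10000110011111110011010110001110 = 2256483726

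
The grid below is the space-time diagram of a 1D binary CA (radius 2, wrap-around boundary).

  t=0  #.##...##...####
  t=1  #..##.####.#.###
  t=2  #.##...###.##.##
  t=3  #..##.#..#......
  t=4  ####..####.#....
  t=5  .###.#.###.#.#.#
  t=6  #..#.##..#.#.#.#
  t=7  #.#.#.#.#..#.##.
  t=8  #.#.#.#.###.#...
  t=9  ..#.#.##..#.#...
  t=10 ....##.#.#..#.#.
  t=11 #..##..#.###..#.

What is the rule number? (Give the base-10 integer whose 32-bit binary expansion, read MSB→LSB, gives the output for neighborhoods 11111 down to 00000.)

  ##### -> #   bit 31 = 1  t=0,i=14
  ####. -> #   bit 30 = 1  t=0,i=15
  ###.# -> #   bit 29 = 1  t=0,i=0
  ###.. -> #   bit 28 = 1  t=1,i=0
  ##.## -> .   bit 27 = 0  t=0,i=1
  ##.#. -> .   bit 26 = 0  t=1,i=10
  ##..# -> .   bit 25 = 0  t=1,i=1
  ##... -> #   bit 24 = 1  t=0,i=4
  #.### -> .   bit 23 = 0  t=1,i=6
  #.##. -> .   bit 22 = 0  t=0,i=2
  #.#.# -> #   bit 21 = 1  t=1,i=11
  #.#.. -> #   bit 20 = 1  t=3,i=6
  #..## -> #   bit 19 = 1  t=1,i=2
  #..#. -> #   bit 18 = 1  t=3,i=8
  #...# -> .   bit 17 = 0  t=0,i=5
  #.... -> #   bit 16 = 1  t=3,i=11
  .#### -> #   bit 15 = 1  t=0,i=13
  .###. -> .   bit 14 = 0  t=2,i=8
  .##.# -> .   bit 13 = 0  t=1,i=4
  .##.. -> #   bit 12 = 1  t=0,i=3
  .#.## -> #   bit 11 = 1  t=1,i=12
  .#.#. -> .   bit 10 = 0  t=5,i=12
  .#..# -> #   bit 9 = 1  t=3,i=1
  .#... -> .   bit 8 = 0  t=3,i=10
  ..### -> .   bit 7 = 0  t=0,i=12
  ..##. -> #   bit 6 = 1  t=0,i=7
  ..#.# -> .   bit 5 = 0  t=6,i=3
  ..#.. -> #   bit 4 = 1  t=3,i=0
  ...## -> #   bit 3 = 1  t=0,i=6
  ...#. -> .   bit 2 = 0  t=3,i=15
  ....# -> .   bit 1 = 0  t=3,i=14
  ..... -> .   bit 0 = 0  t=3,i=12
  bits 11110001001111011001101001011000 = 4047346264

4047346264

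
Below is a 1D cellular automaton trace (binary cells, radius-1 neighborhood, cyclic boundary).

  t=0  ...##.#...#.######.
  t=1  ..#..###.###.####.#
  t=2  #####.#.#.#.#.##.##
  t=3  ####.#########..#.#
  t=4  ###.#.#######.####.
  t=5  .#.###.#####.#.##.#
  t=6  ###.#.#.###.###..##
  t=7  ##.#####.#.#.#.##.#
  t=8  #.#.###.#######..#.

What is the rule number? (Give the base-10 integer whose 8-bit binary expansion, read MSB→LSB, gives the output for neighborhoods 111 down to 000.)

  ### -> #   bit 7 = 1  t=0,i=13
  ##. -> .   bit 6 = 0  t=0,i=4
  #.# -> #   bit 5 = 1  t=0,i=5
  #.. -> #   bit 4 = 1  t=0,i=7
  .## -> .   bit 3 = 0  t=0,i=3
  .#. -> #   bit 2 = 1  t=0,i=6
  ..# -> #   bit 1 = 1  t=0,i=2
  ... -> .   bit 0 = 0  t=0,i=0
  bits 10110110 = 182

182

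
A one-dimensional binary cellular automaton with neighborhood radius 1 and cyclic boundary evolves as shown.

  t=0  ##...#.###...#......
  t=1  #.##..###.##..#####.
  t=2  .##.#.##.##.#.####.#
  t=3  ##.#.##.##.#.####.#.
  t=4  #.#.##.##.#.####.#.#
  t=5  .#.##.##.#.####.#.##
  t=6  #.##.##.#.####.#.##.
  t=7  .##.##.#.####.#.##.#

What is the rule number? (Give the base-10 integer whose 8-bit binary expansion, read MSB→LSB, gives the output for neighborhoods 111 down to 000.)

185

  ###|#  b7=1 t=0,i=8
  ##.|.  b6=0 t=0,i=1
  #.#|#  b5=1 t=0,i=6
  #..|#  b4=1 t=0,i=2
  .##|#  b3=1 t=0,i=0
  .#.|.  b2=0 t=0,i=5
  ..#|.  b1=0 t=0,i=4
  ...|#  b0=1 t=0,i=3
  bits 10111001 = 185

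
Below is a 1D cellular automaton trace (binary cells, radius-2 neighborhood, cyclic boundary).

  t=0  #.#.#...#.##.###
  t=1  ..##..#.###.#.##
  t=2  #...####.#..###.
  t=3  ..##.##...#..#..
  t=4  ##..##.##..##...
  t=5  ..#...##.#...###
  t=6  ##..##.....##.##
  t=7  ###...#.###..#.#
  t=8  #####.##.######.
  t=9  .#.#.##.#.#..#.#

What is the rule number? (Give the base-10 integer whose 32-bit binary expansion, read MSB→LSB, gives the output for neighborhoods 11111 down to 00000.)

1533464107

  nb #####: next=.  (t=8,i=2, bit31=0)
  nb ####.: next=#  (t=0,i=15, bit30=1)
  nb ###.#: next=.  (t=0,i=0, bit29=0)
  nb ###..: next=#  (t=5,i=15, bit28=1)
  nb ##.##: next=#  (t=0,i=12, bit27=1)
  nb ##.#.: next=.  (t=0,i=1, bit26=0)
  nb ##..#: next=#  (t=1,i=0, bit25=1)
  nb ##...: next=#  (t=3,i=7, bit24=1)
  nb #.###: next=.  (t=0,i=13, bit23=0)
  nb #.##.: next=#  (t=0,i=10, bit22=1)
  nb #.#.#: next=#  (t=0,i=2, bit21=1)
  nb #.#..: next=.  (t=0,i=4, bit20=0)
  nb #..##: next=.  (t=1,i=1, bit19=0)
  nb #..#.: next=#  (t=1,i=5, bit18=1)
  nb #...#: next=#  (t=0,i=6, bit17=1)
  nb #....: next=.  (t=3,i=15, bit16=0)
  nb .####: next=#  (t=0,i=14, bit15=1)
  nb .###.: next=#  (t=1,i=9, bit14=1)
  nb .##.#: next=.  (t=0,i=11, bit13=0)
  nb .##..: next=.  (t=1,i=3, bit12=0)
  nb .#.##: next=#  (t=0,i=9, bit11=1)
  nb .#.#.: next=#  (t=0,i=3, bit10=1)
  nb .#..#: next=#  (t=2,i=10, bit9=1)
  nb .#...: next=.  (t=0,i=5, bit8=0)
  nb ..###: next=.  (t=2,i=4, bit7=0)
  nb ..##.: next=.  (t=1,i=2, bit6=0)
  nb ..#.#: next=#  (t=0,i=8, bit5=1)
  nb ..#..: next=.  (t=3,i=10, bit4=0)
  nb ...##: next=#  (t=2,i=3, bit3=1)
  nb ...#.: next=.  (t=0,i=7, bit2=0)
  nb ....#: next=#  (t=3,i=0, bit1=1)
  nb .....: next=#  (t=6,i=8, bit0=1)
  bits 01011011011001101100111000101011 = 1533464107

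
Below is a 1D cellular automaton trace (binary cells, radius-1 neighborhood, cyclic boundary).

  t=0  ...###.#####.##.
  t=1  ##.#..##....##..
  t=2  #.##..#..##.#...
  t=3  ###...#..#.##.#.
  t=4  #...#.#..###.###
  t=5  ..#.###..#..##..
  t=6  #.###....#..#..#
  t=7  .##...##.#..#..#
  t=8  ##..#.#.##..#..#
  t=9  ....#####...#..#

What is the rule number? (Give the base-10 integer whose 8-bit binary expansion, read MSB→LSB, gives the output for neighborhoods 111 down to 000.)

  ###|.  b7=0 t=0,i=4
  ##.|.  b6=0 t=0,i=5
  #.#|#  b5=1 t=0,i=6
  #..|.  b4=0 t=0,i=15
  .##|#  b3=1 t=0,i=3
  .#.|#  b2=1 t=1,i=3
  ..#|.  b1=0 t=0,i=2
  ...|#  b0=1 t=0,i=0
  bits 00101101 = 45

45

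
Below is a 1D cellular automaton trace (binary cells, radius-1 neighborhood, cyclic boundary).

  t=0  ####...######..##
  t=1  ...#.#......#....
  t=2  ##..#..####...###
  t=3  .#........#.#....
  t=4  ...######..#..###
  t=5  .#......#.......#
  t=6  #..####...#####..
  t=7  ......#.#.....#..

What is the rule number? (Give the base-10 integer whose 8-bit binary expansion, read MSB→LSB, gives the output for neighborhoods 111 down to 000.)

97

  ###|.  b7=0 t=0,i=0
  ##.|#  b6=1 t=0,i=3
  #.#|#  b5=1 t=1,i=4
  #..|.  b4=0 t=0,i=4
  .##|.  b3=0 t=0,i=7
  .#.|.  b2=0 t=1,i=3
  ..#|.  b1=0 t=0,i=6
  ...|#  b0=1 t=0,i=5
  bits 01100001 = 97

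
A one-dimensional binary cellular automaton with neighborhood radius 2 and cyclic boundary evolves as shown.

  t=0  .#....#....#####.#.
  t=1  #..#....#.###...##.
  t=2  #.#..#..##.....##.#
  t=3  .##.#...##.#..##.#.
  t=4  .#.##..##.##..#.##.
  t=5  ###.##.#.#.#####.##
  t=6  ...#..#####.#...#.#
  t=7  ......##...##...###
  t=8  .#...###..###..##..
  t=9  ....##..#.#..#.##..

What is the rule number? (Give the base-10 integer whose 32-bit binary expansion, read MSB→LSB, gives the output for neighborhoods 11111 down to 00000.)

238394600

  nb #####: next=.  (t=0,i=13, bit31=0)
  nb ####.: next=.  (t=0,i=14, bit30=0)
  nb ###.#: next=.  (t=0,i=15, bit29=0)
  nb ###..: next=.  (t=1,i=12, bit28=0)
  nb ##.##: next=#  (t=2,i=17, bit27=1)
  nb ##.#.: next=#  (t=0,i=16, bit26=1)
  nb ##..#: next=#  (t=4,i=5, bit25=1)
  nb ##...: next=.  (t=1,i=13, bit24=0)
  nb #.###: next=.  (t=1,i=10, bit23=0)
  nb #.##.: next=.  (t=2,i=18, bit22=0)
  nb #.#.#: next=#  (t=5,i=7, bit21=1)
  nb #.#..: next=#  (t=0,i=17, bit20=1)
  nb #..##: next=.  (t=2,i=7, bit19=0)
  nb #..#.: next=#  (t=0,i=0, bit18=1)
  nb #...#: next=.  (t=1,i=14, bit17=0)
  nb #....: next=#  (t=0,i=3, bit16=1)
  nb .####: next=#  (t=0,i=12, bit15=1)
  nb .###.: next=.  (t=1,i=11, bit14=0)
  nb .##.#: next=.  (t=1,i=17, bit13=0)
  nb .##..: next=#  (t=2,i=9, bit12=1)
  nb .#.##: next=#  (t=1,i=9, bit11=1)
  nb .#.#.: next=#  (t=5,i=8, bit10=1)
  nb .#..#: next=.  (t=0,i=18, bit9=0)
  nb .#...: next=.  (t=0,i=2, bit8=0)
  nb ..###: next=#  (t=0,i=11, bit7=1)
  nb ..##.: next=#  (t=1,i=16, bit6=1)
  nb ..#.#: next=#  (t=1,i=8, bit5=1)
  nb ..#..: next=.  (t=0,i=1, bit4=0)
  nb ...##: next=#  (t=0,i=10, bit3=1)
  nb ...#.: next=.  (t=0,i=5, bit2=0)
  nb ....#: next=.  (t=0,i=4, bit1=0)
  nb .....: next=.  (t=2,i=12, bit0=0)
  bits 00001110001101011001110011101000 = 238394600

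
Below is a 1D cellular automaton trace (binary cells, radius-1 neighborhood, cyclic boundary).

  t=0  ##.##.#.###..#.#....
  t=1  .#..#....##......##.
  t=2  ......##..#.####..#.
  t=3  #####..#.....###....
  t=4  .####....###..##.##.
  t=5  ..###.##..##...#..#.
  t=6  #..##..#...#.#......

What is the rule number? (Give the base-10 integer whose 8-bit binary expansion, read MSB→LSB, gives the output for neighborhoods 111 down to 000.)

193

  ### -> #   bit 7 = 1  t=0,i=9
  ##. -> #   bit 6 = 1  t=0,i=1
  #.# -> .   bit 5 = 0  t=0,i=2
  #.. -> .   bit 4 = 0  t=0,i=11
  .## -> .   bit 3 = 0  t=0,i=0
  .#. -> .   bit 2 = 0  t=0,i=6
  ..# -> .   bit 1 = 0  t=0,i=12
  ... -> #   bit 0 = 1  t=0,i=17
  bits 11000001 = 193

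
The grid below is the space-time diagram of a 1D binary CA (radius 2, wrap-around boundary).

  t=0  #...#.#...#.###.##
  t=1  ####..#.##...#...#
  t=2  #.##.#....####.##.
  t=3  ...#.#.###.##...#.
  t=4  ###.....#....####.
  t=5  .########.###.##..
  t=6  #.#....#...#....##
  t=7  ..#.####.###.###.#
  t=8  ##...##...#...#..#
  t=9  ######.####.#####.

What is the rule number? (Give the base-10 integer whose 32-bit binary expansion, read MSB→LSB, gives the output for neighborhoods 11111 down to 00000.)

1361044063

  ##### -> .   bit 31 = 0  t=1,i=1
  ####. -> #   bit 30 = 1  t=1,i=2
  ###.# -> .   bit 29 = 0  t=0,i=14
  ###.. -> #   bit 28 = 1  t=0,i=0
  ##.## -> .   bit 27 = 0  t=0,i=15
  ##.#. -> .   bit 26 = 0  t=2,i=4
  ##..# -> .   bit 25 = 0  t=1,i=4
  ##... -> #   bit 24 = 1  t=0,i=1
  #.### -> .   bit 23 = 0  t=0,i=12
  #.##. -> .   bit 22 = 0  t=1,i=8
  #.#.# -> .   bit 21 = 0  t=2,i=0
  #.#.. -> #   bit 20 = 1  t=0,i=6
  #..## -> #   bit 19 = 1  t=8,i=16
  #..#. -> #   bit 18 = 1  t=1,i=5
  #...# -> #   bit 17 = 1  t=0,i=2
  #.... -> #   bit 16 = 1  t=2,i=7
  .#### -> #   bit 15 = 1  t=1,i=0
  .###. -> #   bit 14 = 1  t=0,i=13
  .##.# -> #   bit 13 = 1  t=2,i=3
  .##.. -> .   bit 12 = 0  t=1,i=9
  .#.## -> .   bit 11 = 0  t=0,i=11
  .#.#. -> .   bit 10 = 0  t=0,i=5
  .#..# -> #   bit 9 = 1  t=7,i=0
  .#... -> .   bit 8 = 0  t=0,i=7
  ..### -> .   bit 7 = 0  t=1,i=17
  ..##. -> #   bit 6 = 1  t=8,i=5
  ..#.# -> .   bit 5 = 0  t=0,i=4
  ..#.. -> #   bit 4 = 1  t=1,i=13
  ...## -> #   bit 3 = 1  t=1,i=16
  ...#. -> #   bit 2 = 1  t=0,i=3
  ....# -> #   bit 1 = 1  t=2,i=8
  ..... -> #   bit 0 = 1  t=4,i=5
  bits 01010001000111111110001001011111 = 1361044063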